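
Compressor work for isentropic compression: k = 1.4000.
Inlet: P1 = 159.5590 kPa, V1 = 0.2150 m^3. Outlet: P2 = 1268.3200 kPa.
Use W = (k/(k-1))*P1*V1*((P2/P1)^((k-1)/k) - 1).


(k-1)/k = 0.2857
(P2/P1)^exp = 1.8081
W = 3.5000 * 159.5590 * 0.2150 * (1.8081 - 1) = 97.0312 kJ

97.0312 kJ


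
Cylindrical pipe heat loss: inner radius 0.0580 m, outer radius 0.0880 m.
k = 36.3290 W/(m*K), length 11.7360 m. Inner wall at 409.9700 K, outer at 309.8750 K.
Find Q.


dT = 100.0950 K
ln(ro/ri) = 0.4169
Q = 2*pi*36.3290*11.7360*100.0950 / 0.4169 = 643191.5885 W

643191.5885 W


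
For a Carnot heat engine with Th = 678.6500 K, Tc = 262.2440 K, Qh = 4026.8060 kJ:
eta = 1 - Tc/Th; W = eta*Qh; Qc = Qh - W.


eta = 1 - 262.2440/678.6500 = 0.6136
W = 0.6136 * 4026.8060 = 2470.7672 kJ
Qc = 4026.8060 - 2470.7672 = 1556.0388 kJ

eta = 61.3580%, W = 2470.7672 kJ, Qc = 1556.0388 kJ


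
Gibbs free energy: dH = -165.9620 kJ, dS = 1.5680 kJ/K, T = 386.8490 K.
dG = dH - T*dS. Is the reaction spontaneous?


T*dS = 386.8490 * 1.5680 = 606.5792 kJ
dG = -165.9620 - 606.5792 = -772.5412 kJ (spontaneous)

dG = -772.5412 kJ, spontaneous


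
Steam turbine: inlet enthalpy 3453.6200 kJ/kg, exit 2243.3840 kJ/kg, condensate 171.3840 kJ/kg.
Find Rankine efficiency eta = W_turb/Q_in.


W = 1210.2360 kJ/kg
Q_in = 3282.2360 kJ/kg
eta = 0.3687 = 36.8723%

eta = 36.8723%


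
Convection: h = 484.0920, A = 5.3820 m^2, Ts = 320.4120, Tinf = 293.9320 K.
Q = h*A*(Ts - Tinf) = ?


dT = 26.4800 K
Q = 484.0920 * 5.3820 * 26.4800 = 68990.5457 W

68990.5457 W


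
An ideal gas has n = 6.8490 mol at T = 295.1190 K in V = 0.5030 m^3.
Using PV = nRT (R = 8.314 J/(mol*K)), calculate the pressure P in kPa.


P = nRT/V = 6.8490 * 8.314 * 295.1190 / 0.5030
= 16804.8390 / 0.5030 = 33409.2227 Pa = 33.4092 kPa

33.4092 kPa


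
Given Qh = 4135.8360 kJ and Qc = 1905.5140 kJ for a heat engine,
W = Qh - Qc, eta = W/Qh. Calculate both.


W = 4135.8360 - 1905.5140 = 2230.3220 kJ
eta = 2230.3220 / 4135.8360 = 0.5393 = 53.9268%

W = 2230.3220 kJ, eta = 53.9268%


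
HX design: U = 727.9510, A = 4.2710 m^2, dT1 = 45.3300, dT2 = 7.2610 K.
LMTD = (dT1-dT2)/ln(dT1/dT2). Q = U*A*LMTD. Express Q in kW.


LMTD = 20.7862 K
Q = 727.9510 * 4.2710 * 20.7862 = 64626.0726 W = 64.6261 kW

64.6261 kW


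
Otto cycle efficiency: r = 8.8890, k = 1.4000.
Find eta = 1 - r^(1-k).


r^(k-1) = 2.3963
eta = 1 - 1/2.3963 = 0.5827 = 58.2690%

58.2690%


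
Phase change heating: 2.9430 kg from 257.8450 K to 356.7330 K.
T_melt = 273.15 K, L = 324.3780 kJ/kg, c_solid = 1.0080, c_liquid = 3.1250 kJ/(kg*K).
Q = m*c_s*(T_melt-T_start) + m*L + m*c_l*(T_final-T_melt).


Q1 (sensible, solid) = 2.9430 * 1.0080 * 15.3050 = 45.4030 kJ
Q2 (latent) = 2.9430 * 324.3780 = 954.6445 kJ
Q3 (sensible, liquid) = 2.9430 * 3.1250 * 83.5830 = 768.7024 kJ
Q_total = 1768.7498 kJ

1768.7498 kJ


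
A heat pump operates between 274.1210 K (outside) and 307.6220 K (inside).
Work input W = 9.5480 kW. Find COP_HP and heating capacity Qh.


COP = 307.6220 / 33.5010 = 9.1825
Qh = 9.1825 * 9.5480 = 87.6742 kW

COP = 9.1825, Qh = 87.6742 kW


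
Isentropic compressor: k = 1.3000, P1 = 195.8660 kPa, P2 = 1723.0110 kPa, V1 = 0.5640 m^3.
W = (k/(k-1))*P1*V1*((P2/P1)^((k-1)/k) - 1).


(k-1)/k = 0.2308
(P2/P1)^exp = 1.6517
W = 4.3333 * 195.8660 * 0.5640 * (1.6517 - 1) = 311.9500 kJ

311.9500 kJ


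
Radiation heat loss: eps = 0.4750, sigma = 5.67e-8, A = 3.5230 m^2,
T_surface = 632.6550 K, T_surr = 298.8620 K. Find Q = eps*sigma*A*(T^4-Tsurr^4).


T^4 = 1.6020e+11
Tsurr^4 = 7.9778e+09
Q = 0.4750 * 5.67e-8 * 3.5230 * 1.5222e+11 = 14443.5140 W

14443.5140 W


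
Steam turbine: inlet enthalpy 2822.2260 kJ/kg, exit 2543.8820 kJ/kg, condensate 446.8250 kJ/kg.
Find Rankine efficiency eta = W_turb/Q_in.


W = 278.3440 kJ/kg
Q_in = 2375.4010 kJ/kg
eta = 0.1172 = 11.7178%

eta = 11.7178%


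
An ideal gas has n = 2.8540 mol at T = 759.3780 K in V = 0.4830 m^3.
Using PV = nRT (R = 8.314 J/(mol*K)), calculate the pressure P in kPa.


P = nRT/V = 2.8540 * 8.314 * 759.3780 / 0.4830
= 18018.6396 / 0.4830 = 37305.6721 Pa = 37.3057 kPa

37.3057 kPa


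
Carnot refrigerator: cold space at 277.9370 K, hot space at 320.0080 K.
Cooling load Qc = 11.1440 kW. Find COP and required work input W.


COP = 277.9370 / 42.0710 = 6.6064
W = 11.1440 / 6.6064 = 1.6869 kW

COP = 6.6064, W = 1.6869 kW


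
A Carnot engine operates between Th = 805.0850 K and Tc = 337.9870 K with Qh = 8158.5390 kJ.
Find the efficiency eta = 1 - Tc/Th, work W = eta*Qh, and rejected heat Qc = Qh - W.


eta = 1 - 337.9870/805.0850 = 0.5802
W = 0.5802 * 8158.5390 = 4733.4595 kJ
Qc = 8158.5390 - 4733.4595 = 3425.0795 kJ

eta = 58.0185%, W = 4733.4595 kJ, Qc = 3425.0795 kJ


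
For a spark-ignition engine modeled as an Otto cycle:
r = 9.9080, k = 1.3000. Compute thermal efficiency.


r^(k-1) = 1.9897
eta = 1 - 1/1.9897 = 0.4974 = 49.7421%

49.7421%


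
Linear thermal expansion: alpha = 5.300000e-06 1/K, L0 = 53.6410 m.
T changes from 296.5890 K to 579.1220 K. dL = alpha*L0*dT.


dT = 282.5330 K
dL = 5.300000e-06 * 53.6410 * 282.5330 = 0.080323 m
L_final = 53.721323 m

dL = 0.080323 m


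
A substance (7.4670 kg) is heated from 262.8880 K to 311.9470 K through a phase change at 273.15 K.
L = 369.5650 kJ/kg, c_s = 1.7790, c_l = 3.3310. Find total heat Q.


Q1 (sensible, solid) = 7.4670 * 1.7790 * 10.2620 = 136.3183 kJ
Q2 (latent) = 7.4670 * 369.5650 = 2759.5419 kJ
Q3 (sensible, liquid) = 7.4670 * 3.3310 * 38.7970 = 964.9814 kJ
Q_total = 3860.8415 kJ

3860.8415 kJ


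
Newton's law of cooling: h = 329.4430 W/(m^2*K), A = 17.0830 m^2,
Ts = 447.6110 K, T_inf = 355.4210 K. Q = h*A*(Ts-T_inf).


dT = 92.1900 K
Q = 329.4430 * 17.0830 * 92.1900 = 518833.7750 W

518833.7750 W


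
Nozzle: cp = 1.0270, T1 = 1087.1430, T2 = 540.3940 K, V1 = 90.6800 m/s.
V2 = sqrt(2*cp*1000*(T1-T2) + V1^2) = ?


dT = 546.7490 K
2*cp*1000*dT = 1123022.4460
V1^2 = 8222.8624
V2 = sqrt(1131245.3084) = 1063.6002 m/s

1063.6002 m/s


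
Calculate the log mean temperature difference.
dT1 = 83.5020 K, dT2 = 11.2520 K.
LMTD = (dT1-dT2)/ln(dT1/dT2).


dT1/dT2 = 7.4211
ln(dT1/dT2) = 2.0043
LMTD = 72.2500 / 2.0043 = 36.0471 K

36.0471 K


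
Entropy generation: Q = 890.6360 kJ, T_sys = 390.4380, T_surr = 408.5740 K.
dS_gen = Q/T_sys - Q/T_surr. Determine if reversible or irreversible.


dS_sys = 890.6360/390.4380 = 2.2811 kJ/K
dS_surr = -890.6360/408.5740 = -2.1799 kJ/K
dS_gen = 2.2811 - 2.1799 = 0.1013 kJ/K (irreversible)

dS_gen = 0.1013 kJ/K, irreversible


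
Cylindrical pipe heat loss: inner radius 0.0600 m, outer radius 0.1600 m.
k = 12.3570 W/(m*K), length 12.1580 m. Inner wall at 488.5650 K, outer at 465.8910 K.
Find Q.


dT = 22.6740 K
ln(ro/ri) = 0.9808
Q = 2*pi*12.3570*12.1580*22.6740 / 0.9808 = 21821.7606 W

21821.7606 W


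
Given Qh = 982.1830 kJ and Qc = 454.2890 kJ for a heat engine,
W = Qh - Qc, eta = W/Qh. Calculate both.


W = 982.1830 - 454.2890 = 527.8940 kJ
eta = 527.8940 / 982.1830 = 0.5375 = 53.7470%

W = 527.8940 kJ, eta = 53.7470%


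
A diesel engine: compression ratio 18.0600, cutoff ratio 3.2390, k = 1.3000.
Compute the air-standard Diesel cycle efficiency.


r^(k-1) = 2.3824
rc^k = 4.6082
eta = 0.4797 = 47.9667%

47.9667%


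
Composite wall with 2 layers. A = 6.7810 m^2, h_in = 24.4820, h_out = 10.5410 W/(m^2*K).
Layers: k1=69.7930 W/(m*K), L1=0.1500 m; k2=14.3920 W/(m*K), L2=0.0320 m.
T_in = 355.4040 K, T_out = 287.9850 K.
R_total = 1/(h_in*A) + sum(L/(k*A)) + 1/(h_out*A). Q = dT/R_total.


R_conv_in = 1/(24.4820*6.7810) = 0.0060
R_1 = 0.1500/(69.7930*6.7810) = 0.0003
R_2 = 0.0320/(14.3920*6.7810) = 0.0003
R_conv_out = 1/(10.5410*6.7810) = 0.0140
R_total = 0.0207 K/W
Q = 67.4190 / 0.0207 = 3263.4672 W

R_total = 0.0207 K/W, Q = 3263.4672 W


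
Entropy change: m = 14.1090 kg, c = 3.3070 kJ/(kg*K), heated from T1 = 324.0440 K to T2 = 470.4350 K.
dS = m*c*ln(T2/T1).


T2/T1 = 1.4518
ln(T2/T1) = 0.3728
dS = 14.1090 * 3.3070 * 0.3728 = 17.3933 kJ/K

17.3933 kJ/K


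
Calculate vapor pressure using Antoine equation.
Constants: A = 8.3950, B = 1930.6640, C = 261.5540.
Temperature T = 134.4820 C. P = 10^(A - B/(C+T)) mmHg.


C+T = 396.0360
B/(C+T) = 4.8750
log10(P) = 8.3950 - 4.8750 = 3.5200
P = 10^3.5200 = 3311.5326 mmHg

3311.5326 mmHg


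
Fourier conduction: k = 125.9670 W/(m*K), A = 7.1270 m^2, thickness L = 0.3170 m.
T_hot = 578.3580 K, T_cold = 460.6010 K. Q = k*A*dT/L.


dT = 117.7570 K
Q = 125.9670 * 7.1270 * 117.7570 / 0.3170 = 333496.2969 W

333496.2969 W


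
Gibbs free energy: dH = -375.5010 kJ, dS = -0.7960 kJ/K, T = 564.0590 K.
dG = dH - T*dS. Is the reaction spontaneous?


T*dS = 564.0590 * -0.7960 = -448.9910 kJ
dG = -375.5010 + 448.9910 = 73.4900 kJ (non-spontaneous)

dG = 73.4900 kJ, non-spontaneous


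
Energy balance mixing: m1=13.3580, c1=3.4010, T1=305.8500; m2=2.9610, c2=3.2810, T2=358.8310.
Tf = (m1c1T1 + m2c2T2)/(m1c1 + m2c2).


num = 17380.9940
den = 55.1456
Tf = 315.1837 K

315.1837 K


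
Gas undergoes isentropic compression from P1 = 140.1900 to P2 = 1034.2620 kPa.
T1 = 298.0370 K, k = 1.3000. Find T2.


(k-1)/k = 0.2308
(P2/P1)^exp = 1.5859
T2 = 298.0370 * 1.5859 = 472.6699 K

472.6699 K


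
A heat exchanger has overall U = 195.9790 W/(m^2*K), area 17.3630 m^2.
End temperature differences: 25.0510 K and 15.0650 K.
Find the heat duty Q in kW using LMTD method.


LMTD = 19.6366 K
Q = 195.9790 * 17.3630 * 19.6366 = 66819.1750 W = 66.8192 kW

66.8192 kW


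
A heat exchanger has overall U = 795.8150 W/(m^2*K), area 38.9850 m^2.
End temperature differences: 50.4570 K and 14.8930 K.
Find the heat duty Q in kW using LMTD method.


LMTD = 29.1453 K
Q = 795.8150 * 38.9850 * 29.1453 = 904229.1367 W = 904.2291 kW

904.2291 kW


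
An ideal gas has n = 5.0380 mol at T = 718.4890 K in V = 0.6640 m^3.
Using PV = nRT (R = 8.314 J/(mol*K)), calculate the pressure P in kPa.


P = nRT/V = 5.0380 * 8.314 * 718.4890 / 0.6640
= 30094.5814 / 0.6640 = 45323.1648 Pa = 45.3232 kPa

45.3232 kPa


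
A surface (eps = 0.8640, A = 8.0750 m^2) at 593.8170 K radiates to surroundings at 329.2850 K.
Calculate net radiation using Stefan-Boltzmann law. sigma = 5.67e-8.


T^4 = 1.2434e+11
Tsurr^4 = 1.1757e+10
Q = 0.8640 * 5.67e-8 * 8.0750 * 1.1258e+11 = 44536.1496 W

44536.1496 W


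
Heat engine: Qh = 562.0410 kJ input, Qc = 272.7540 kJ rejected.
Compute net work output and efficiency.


W = 562.0410 - 272.7540 = 289.2870 kJ
eta = 289.2870 / 562.0410 = 0.5147 = 51.4708%

W = 289.2870 kJ, eta = 51.4708%


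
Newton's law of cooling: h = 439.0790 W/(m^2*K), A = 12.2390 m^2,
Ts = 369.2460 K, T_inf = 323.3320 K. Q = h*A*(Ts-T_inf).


dT = 45.9140 K
Q = 439.0790 * 12.2390 * 45.9140 = 246736.6882 W

246736.6882 W


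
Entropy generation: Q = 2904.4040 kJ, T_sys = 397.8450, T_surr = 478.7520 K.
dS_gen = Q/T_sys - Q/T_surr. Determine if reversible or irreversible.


dS_sys = 2904.4040/397.8450 = 7.3003 kJ/K
dS_surr = -2904.4040/478.7520 = -6.0666 kJ/K
dS_gen = 7.3003 - 6.0666 = 1.2337 kJ/K (irreversible)

dS_gen = 1.2337 kJ/K, irreversible


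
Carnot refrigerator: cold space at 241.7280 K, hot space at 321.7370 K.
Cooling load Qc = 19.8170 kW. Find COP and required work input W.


COP = 241.7280 / 80.0090 = 3.0213
W = 19.8170 / 3.0213 = 6.5592 kW

COP = 3.0213, W = 6.5592 kW


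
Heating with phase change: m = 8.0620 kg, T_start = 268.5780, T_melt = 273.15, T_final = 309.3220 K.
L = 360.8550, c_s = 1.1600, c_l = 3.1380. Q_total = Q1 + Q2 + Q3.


Q1 (sensible, solid) = 8.0620 * 1.1600 * 4.5720 = 42.7570 kJ
Q2 (latent) = 8.0620 * 360.8550 = 2909.2130 kJ
Q3 (sensible, liquid) = 8.0620 * 3.1380 * 36.1720 = 915.0994 kJ
Q_total = 3867.0694 kJ

3867.0694 kJ


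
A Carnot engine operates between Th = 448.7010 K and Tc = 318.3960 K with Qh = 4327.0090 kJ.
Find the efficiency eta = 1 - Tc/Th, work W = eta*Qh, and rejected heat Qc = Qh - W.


eta = 1 - 318.3960/448.7010 = 0.2904
W = 0.2904 * 4327.0090 = 1256.5849 kJ
Qc = 4327.0090 - 1256.5849 = 3070.4241 kJ

eta = 29.0405%, W = 1256.5849 kJ, Qc = 3070.4241 kJ


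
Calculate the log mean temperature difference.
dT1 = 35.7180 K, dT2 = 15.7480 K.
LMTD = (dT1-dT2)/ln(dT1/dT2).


dT1/dT2 = 2.2681
ln(dT1/dT2) = 0.8189
LMTD = 19.9700 / 0.8189 = 24.3851 K

24.3851 K


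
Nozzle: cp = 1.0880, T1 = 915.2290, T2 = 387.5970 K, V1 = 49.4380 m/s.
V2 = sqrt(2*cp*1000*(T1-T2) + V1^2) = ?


dT = 527.6320 K
2*cp*1000*dT = 1148127.2320
V1^2 = 2444.1158
V2 = sqrt(1150571.3478) = 1072.6469 m/s

1072.6469 m/s


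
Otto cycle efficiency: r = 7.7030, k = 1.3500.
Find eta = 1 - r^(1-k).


r^(k-1) = 2.0433
eta = 1 - 1/2.0433 = 0.5106 = 51.0594%

51.0594%


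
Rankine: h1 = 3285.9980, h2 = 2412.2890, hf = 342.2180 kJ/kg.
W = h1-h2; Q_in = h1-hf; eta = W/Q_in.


W = 873.7090 kJ/kg
Q_in = 2943.7800 kJ/kg
eta = 0.2968 = 29.6798%

eta = 29.6798%


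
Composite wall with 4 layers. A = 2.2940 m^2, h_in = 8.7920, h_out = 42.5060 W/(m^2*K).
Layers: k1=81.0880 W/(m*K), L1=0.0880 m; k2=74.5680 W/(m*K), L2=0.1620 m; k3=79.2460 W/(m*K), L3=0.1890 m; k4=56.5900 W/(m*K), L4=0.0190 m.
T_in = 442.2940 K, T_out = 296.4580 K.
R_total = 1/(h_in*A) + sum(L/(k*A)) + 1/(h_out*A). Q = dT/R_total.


R_conv_in = 1/(8.7920*2.2940) = 0.0496
R_1 = 0.0880/(81.0880*2.2940) = 0.0005
R_2 = 0.1620/(74.5680*2.2940) = 0.0009
R_3 = 0.1890/(79.2460*2.2940) = 0.0010
R_4 = 0.0190/(56.5900*2.2940) = 0.0001
R_conv_out = 1/(42.5060*2.2940) = 0.0103
R_total = 0.0624 K/W
Q = 145.8360 / 0.0624 = 2335.5045 W

R_total = 0.0624 K/W, Q = 2335.5045 W


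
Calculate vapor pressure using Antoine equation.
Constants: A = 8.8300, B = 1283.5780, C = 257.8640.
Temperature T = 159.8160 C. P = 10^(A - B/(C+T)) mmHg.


C+T = 417.6800
B/(C+T) = 3.0731
log10(P) = 8.8300 - 3.0731 = 5.7569
P = 10^5.7569 = 571329.4510 mmHg

571329.4510 mmHg


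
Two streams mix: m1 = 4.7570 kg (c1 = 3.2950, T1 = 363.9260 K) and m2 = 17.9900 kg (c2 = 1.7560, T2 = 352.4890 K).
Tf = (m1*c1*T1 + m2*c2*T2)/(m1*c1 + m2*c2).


num = 16839.5734
den = 47.2648
Tf = 356.2818 K

356.2818 K


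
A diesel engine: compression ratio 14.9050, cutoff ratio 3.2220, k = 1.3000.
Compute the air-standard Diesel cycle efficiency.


r^(k-1) = 2.2491
rc^k = 4.5768
eta = 0.4494 = 44.9434%

44.9434%


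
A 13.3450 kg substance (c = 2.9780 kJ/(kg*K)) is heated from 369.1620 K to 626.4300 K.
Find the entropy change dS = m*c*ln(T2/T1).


T2/T1 = 1.6969
ln(T2/T1) = 0.5288
dS = 13.3450 * 2.9780 * 0.5288 = 21.0153 kJ/K

21.0153 kJ/K


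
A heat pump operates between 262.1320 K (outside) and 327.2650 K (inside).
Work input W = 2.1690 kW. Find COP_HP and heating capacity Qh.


COP = 327.2650 / 65.1330 = 5.0246
Qh = 5.0246 * 2.1690 = 10.8983 kW

COP = 5.0246, Qh = 10.8983 kW


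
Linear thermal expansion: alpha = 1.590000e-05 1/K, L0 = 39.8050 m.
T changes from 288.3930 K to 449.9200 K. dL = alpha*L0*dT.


dT = 161.5270 K
dL = 1.590000e-05 * 39.8050 * 161.5270 = 0.102230 m
L_final = 39.907230 m

dL = 0.102230 m


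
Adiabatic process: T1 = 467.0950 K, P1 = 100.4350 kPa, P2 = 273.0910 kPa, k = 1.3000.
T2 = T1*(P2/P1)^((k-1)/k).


(k-1)/k = 0.2308
(P2/P1)^exp = 1.2597
T2 = 467.0950 * 1.2597 = 588.3781 K

588.3781 K


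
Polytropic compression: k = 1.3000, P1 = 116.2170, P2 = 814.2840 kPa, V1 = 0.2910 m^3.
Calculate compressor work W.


(k-1)/k = 0.2308
(P2/P1)^exp = 1.5672
W = 4.3333 * 116.2170 * 0.2910 * (1.5672 - 1) = 83.1189 kJ

83.1189 kJ


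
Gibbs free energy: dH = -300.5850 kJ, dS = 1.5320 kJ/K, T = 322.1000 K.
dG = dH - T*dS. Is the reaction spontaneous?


T*dS = 322.1000 * 1.5320 = 493.4572 kJ
dG = -300.5850 - 493.4572 = -794.0422 kJ (spontaneous)

dG = -794.0422 kJ, spontaneous


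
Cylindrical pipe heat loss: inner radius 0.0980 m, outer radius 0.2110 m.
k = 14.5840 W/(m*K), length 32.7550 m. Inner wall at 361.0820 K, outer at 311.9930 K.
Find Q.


dT = 49.0890 K
ln(ro/ri) = 0.7669
Q = 2*pi*14.5840*32.7550*49.0890 / 0.7669 = 192125.4365 W

192125.4365 W


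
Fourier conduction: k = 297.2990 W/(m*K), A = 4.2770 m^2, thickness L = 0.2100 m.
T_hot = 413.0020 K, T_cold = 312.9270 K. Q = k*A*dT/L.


dT = 100.0750 K
Q = 297.2990 * 4.2770 * 100.0750 / 0.2100 = 605953.0876 W

605953.0876 W


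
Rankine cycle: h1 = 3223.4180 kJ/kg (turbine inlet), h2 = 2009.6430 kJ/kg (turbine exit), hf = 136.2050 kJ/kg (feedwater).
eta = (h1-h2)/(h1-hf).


W = 1213.7750 kJ/kg
Q_in = 3087.2130 kJ/kg
eta = 0.3932 = 39.3162%

eta = 39.3162%


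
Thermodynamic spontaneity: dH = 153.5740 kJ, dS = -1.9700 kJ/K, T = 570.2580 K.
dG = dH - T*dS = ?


T*dS = 570.2580 * -1.9700 = -1123.4083 kJ
dG = 153.5740 + 1123.4083 = 1276.9823 kJ (non-spontaneous)

dG = 1276.9823 kJ, non-spontaneous


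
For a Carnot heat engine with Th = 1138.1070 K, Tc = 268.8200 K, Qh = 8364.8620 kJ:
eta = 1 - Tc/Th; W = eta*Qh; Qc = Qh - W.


eta = 1 - 268.8200/1138.1070 = 0.7638
W = 0.7638 * 8364.8620 = 6389.0880 kJ
Qc = 8364.8620 - 6389.0880 = 1975.7740 kJ

eta = 76.3801%, W = 6389.0880 kJ, Qc = 1975.7740 kJ


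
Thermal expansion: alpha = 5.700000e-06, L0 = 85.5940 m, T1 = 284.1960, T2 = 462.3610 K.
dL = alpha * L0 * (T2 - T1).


dT = 178.1650 K
dL = 5.700000e-06 * 85.5940 * 178.1650 = 0.086924 m
L_final = 85.680924 m

dL = 0.086924 m


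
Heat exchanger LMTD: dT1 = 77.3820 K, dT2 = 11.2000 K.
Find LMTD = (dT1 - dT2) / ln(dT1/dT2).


dT1/dT2 = 6.9091
ln(dT1/dT2) = 1.9328
LMTD = 66.1820 / 1.9328 = 34.2408 K

34.2408 K


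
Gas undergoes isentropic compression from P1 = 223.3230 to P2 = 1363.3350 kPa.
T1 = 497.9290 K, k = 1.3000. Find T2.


(k-1)/k = 0.2308
(P2/P1)^exp = 1.5181
T2 = 497.9290 * 1.5181 = 755.9197 K

755.9197 K


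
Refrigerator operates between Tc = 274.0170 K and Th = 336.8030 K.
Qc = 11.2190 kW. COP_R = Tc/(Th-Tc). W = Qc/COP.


COP = 274.0170 / 62.7860 = 4.3643
W = 11.2190 / 4.3643 = 2.5706 kW

COP = 4.3643, W = 2.5706 kW


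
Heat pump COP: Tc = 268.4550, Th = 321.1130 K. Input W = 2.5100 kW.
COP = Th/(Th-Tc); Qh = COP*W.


COP = 321.1130 / 52.6580 = 6.0981
Qh = 6.0981 * 2.5100 = 15.3062 kW

COP = 6.0981, Qh = 15.3062 kW


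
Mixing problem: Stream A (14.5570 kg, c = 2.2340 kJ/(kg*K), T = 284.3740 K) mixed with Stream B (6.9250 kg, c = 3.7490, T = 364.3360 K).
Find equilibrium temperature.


num = 18706.7661
den = 58.4822
Tf = 319.8713 K

319.8713 K


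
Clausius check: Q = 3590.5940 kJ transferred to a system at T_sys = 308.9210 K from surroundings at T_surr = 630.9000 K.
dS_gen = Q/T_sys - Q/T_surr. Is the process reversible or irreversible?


dS_sys = 3590.5940/308.9210 = 11.6230 kJ/K
dS_surr = -3590.5940/630.9000 = -5.6912 kJ/K
dS_gen = 11.6230 - 5.6912 = 5.9318 kJ/K (irreversible)

dS_gen = 5.9318 kJ/K, irreversible


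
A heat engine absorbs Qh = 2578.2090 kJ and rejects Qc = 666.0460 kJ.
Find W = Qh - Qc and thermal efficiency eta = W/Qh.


W = 2578.2090 - 666.0460 = 1912.1630 kJ
eta = 1912.1630 / 2578.2090 = 0.7417 = 74.1663%

W = 1912.1630 kJ, eta = 74.1663%


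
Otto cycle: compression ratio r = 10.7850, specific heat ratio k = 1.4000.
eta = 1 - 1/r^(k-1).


r^(k-1) = 2.5890
eta = 1 - 1/2.5890 = 0.6137 = 61.3747%

61.3747%


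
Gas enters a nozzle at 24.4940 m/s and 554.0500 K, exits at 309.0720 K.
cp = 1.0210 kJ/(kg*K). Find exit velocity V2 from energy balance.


dT = 244.9780 K
2*cp*1000*dT = 500245.0760
V1^2 = 599.9560
V2 = sqrt(500845.0320) = 707.7041 m/s

707.7041 m/s


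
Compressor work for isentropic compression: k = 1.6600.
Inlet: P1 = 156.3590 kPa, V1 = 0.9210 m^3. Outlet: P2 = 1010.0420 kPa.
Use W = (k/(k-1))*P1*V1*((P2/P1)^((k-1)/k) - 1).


(k-1)/k = 0.3976
(P2/P1)^exp = 2.0996
W = 2.5152 * 156.3590 * 0.9210 * (2.0996 - 1) = 398.2695 kJ

398.2695 kJ


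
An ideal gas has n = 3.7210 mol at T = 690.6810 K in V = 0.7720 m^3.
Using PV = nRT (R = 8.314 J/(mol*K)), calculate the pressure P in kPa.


P = nRT/V = 3.7210 * 8.314 * 690.6810 / 0.7720
= 21367.1795 / 0.7720 = 27677.6937 Pa = 27.6777 kPa

27.6777 kPa


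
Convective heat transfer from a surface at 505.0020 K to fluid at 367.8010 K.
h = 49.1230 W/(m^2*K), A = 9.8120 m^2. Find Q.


dT = 137.2010 K
Q = 49.1230 * 9.8120 * 137.2010 = 66130.1790 W

66130.1790 W


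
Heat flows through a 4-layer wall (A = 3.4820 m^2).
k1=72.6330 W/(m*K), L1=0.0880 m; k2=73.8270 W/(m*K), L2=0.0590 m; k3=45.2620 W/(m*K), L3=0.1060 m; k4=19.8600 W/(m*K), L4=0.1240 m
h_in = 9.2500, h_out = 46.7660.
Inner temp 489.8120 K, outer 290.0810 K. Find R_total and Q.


R_conv_in = 1/(9.2500*3.4820) = 0.0310
R_1 = 0.0880/(72.6330*3.4820) = 0.0003
R_2 = 0.0590/(73.8270*3.4820) = 0.0002
R_3 = 0.1060/(45.2620*3.4820) = 0.0007
R_4 = 0.1240/(19.8600*3.4820) = 0.0018
R_conv_out = 1/(46.7660*3.4820) = 0.0061
R_total = 0.0402 K/W
Q = 199.7310 / 0.0402 = 4964.4915 W

R_total = 0.0402 K/W, Q = 4964.4915 W


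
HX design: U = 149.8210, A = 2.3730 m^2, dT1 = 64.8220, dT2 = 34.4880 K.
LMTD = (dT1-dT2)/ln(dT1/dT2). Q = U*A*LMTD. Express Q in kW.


LMTD = 48.0703 K
Q = 149.8210 * 2.3730 * 48.0703 = 17090.2186 W = 17.0902 kW

17.0902 kW


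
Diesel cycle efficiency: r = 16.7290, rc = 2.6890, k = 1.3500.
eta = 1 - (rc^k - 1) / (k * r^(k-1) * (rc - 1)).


r^(k-1) = 2.6805
rc^k = 3.8014
eta = 0.5416 = 54.1644%

54.1644%


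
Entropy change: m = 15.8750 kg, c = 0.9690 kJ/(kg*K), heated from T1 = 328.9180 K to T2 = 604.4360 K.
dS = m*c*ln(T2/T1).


T2/T1 = 1.8376
ln(T2/T1) = 0.6085
dS = 15.8750 * 0.9690 * 0.6085 = 9.3603 kJ/K

9.3603 kJ/K


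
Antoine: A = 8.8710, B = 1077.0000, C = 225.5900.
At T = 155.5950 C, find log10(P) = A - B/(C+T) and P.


C+T = 381.1850
B/(C+T) = 2.8254
log10(P) = 8.8710 - 2.8254 = 6.0456
P = 10^6.0456 = 1110708.9201 mmHg

1110708.9201 mmHg


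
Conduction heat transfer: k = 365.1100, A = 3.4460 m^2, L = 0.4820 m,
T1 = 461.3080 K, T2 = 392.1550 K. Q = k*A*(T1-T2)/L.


dT = 69.1530 K
Q = 365.1100 * 3.4460 * 69.1530 / 0.4820 = 180510.7158 W

180510.7158 W


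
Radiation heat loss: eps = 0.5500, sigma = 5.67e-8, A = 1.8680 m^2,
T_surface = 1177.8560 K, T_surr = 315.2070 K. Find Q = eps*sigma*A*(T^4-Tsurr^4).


T^4 = 1.9247e+12
Tsurr^4 = 9.8715e+09
Q = 0.5500 * 5.67e-8 * 1.8680 * 1.9149e+12 = 111547.0988 W

111547.0988 W


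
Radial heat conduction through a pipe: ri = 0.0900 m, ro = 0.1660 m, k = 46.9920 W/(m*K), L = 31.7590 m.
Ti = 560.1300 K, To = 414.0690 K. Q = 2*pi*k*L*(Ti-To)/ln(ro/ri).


dT = 146.0610 K
ln(ro/ri) = 0.6122
Q = 2*pi*46.9920*31.7590*146.0610 / 0.6122 = 2237314.7436 W

2237314.7436 W


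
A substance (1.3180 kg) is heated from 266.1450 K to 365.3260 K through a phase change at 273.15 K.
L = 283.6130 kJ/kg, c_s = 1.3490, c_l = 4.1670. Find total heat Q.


Q1 (sensible, solid) = 1.3180 * 1.3490 * 7.0050 = 12.4548 kJ
Q2 (latent) = 1.3180 * 283.6130 = 373.8019 kJ
Q3 (sensible, liquid) = 1.3180 * 4.1670 * 92.1760 = 506.2404 kJ
Q_total = 892.4971 kJ

892.4971 kJ


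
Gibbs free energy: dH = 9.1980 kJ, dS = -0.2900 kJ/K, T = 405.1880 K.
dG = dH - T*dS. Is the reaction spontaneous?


T*dS = 405.1880 * -0.2900 = -117.5045 kJ
dG = 9.1980 + 117.5045 = 126.7025 kJ (non-spontaneous)

dG = 126.7025 kJ, non-spontaneous


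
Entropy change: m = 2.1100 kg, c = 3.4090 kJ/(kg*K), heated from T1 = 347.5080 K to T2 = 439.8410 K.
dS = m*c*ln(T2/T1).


T2/T1 = 1.2657
ln(T2/T1) = 0.2356
dS = 2.1100 * 3.4090 * 0.2356 = 1.6949 kJ/K

1.6949 kJ/K


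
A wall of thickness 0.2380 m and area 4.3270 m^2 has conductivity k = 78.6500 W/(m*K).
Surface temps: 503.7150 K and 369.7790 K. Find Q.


dT = 133.9360 K
Q = 78.6500 * 4.3270 * 133.9360 / 0.2380 = 191516.4089 W

191516.4089 W


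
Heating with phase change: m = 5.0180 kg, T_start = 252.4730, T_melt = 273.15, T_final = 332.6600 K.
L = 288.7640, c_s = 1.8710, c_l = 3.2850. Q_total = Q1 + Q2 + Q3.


Q1 (sensible, solid) = 5.0180 * 1.8710 * 20.6770 = 194.1297 kJ
Q2 (latent) = 5.0180 * 288.7640 = 1449.0178 kJ
Q3 (sensible, liquid) = 5.0180 * 3.2850 * 59.5100 = 980.9706 kJ
Q_total = 2624.1180 kJ

2624.1180 kJ


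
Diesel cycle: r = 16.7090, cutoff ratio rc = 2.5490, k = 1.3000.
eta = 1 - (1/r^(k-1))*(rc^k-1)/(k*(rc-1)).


r^(k-1) = 2.3275
rc^k = 3.3751
eta = 0.4933 = 49.3250%

49.3250%


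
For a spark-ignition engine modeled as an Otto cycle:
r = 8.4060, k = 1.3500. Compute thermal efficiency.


r^(k-1) = 2.1067
eta = 1 - 1/2.1067 = 0.5253 = 52.5328%

52.5328%


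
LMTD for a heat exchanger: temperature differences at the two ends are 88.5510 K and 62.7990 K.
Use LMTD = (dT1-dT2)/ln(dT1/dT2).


dT1/dT2 = 1.4101
ln(dT1/dT2) = 0.3436
LMTD = 25.7520 / 0.3436 = 74.9390 K

74.9390 K


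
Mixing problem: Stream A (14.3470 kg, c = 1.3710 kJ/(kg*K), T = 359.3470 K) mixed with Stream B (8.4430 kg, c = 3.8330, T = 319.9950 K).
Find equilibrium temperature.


num = 17423.9453
den = 52.0318
Tf = 334.8714 K

334.8714 K


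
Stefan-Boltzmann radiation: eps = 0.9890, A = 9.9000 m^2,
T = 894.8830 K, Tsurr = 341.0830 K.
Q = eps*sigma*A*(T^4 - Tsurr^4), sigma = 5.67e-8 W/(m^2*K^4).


T^4 = 6.4131e+11
Tsurr^4 = 1.3534e+10
Q = 0.9890 * 5.67e-8 * 9.9000 * 6.2777e+11 = 348510.5300 W

348510.5300 W


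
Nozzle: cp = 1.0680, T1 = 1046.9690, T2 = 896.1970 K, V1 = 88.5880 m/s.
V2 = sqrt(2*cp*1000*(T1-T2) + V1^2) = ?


dT = 150.7720 K
2*cp*1000*dT = 322048.9920
V1^2 = 7847.8337
V2 = sqrt(329896.8257) = 574.3665 m/s

574.3665 m/s


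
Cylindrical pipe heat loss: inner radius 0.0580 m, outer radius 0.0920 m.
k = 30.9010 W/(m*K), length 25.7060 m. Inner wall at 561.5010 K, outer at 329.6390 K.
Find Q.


dT = 231.8620 K
ln(ro/ri) = 0.4613
Q = 2*pi*30.9010*25.7060*231.8620 / 0.4613 = 2508361.5320 W

2508361.5320 W


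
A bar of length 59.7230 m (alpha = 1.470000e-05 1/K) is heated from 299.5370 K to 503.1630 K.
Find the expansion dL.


dT = 203.6260 K
dL = 1.470000e-05 * 59.7230 * 203.6260 = 0.178769 m
L_final = 59.901769 m

dL = 0.178769 m


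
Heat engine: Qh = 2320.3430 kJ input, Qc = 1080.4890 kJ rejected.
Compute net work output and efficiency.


W = 2320.3430 - 1080.4890 = 1239.8540 kJ
eta = 1239.8540 / 2320.3430 = 0.5343 = 53.4341%

W = 1239.8540 kJ, eta = 53.4341%


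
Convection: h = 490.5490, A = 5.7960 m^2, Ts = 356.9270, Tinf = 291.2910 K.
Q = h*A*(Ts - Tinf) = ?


dT = 65.6360 K
Q = 490.5490 * 5.7960 * 65.6360 = 186617.7195 W

186617.7195 W


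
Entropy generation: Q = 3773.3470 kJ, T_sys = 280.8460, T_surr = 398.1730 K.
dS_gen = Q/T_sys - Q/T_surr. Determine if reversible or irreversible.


dS_sys = 3773.3470/280.8460 = 13.4356 kJ/K
dS_surr = -3773.3470/398.1730 = -9.4767 kJ/K
dS_gen = 13.4356 - 9.4767 = 3.9590 kJ/K (irreversible)

dS_gen = 3.9590 kJ/K, irreversible


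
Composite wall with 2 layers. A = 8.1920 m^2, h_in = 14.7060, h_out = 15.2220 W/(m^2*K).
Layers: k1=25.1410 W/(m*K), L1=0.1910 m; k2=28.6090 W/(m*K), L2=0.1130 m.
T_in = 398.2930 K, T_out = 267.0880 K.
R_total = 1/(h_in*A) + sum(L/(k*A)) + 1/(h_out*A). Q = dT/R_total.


R_conv_in = 1/(14.7060*8.1920) = 0.0083
R_1 = 0.1910/(25.1410*8.1920) = 0.0009
R_2 = 0.1130/(28.6090*8.1920) = 0.0005
R_conv_out = 1/(15.2220*8.1920) = 0.0080
R_total = 0.0177 K/W
Q = 131.2050 / 0.0177 = 7400.3402 W

R_total = 0.0177 K/W, Q = 7400.3402 W


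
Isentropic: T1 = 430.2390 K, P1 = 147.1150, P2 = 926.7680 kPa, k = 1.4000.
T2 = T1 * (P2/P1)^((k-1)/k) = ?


(k-1)/k = 0.2857
(P2/P1)^exp = 1.6919
T2 = 430.2390 * 1.6919 = 727.9226 K

727.9226 K


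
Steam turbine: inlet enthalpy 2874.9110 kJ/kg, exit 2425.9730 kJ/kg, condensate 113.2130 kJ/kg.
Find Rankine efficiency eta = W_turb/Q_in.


W = 448.9380 kJ/kg
Q_in = 2761.6980 kJ/kg
eta = 0.1626 = 16.2559%

eta = 16.2559%


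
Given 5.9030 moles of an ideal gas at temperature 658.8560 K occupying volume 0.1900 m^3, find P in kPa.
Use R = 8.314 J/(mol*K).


P = nRT/V = 5.9030 * 8.314 * 658.8560 / 0.1900
= 32335.0330 / 0.1900 = 170184.3843 Pa = 170.1844 kPa

170.1844 kPa


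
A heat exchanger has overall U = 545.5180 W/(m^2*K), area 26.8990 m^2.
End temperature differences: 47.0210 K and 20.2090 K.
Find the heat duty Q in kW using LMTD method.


LMTD = 31.7502 K
Q = 545.5180 * 26.8990 * 31.7502 = 465899.3753 W = 465.8994 kW

465.8994 kW


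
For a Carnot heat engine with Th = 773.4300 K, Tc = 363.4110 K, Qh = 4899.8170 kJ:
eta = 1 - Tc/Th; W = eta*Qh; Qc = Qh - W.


eta = 1 - 363.4110/773.4300 = 0.5301
W = 0.5301 * 4899.8170 = 2597.5435 kJ
Qc = 4899.8170 - 2597.5435 = 2302.2735 kJ

eta = 53.0131%, W = 2597.5435 kJ, Qc = 2302.2735 kJ


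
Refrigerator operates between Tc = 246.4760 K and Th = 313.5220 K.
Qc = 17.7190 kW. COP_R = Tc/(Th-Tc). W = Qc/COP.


COP = 246.4760 / 67.0460 = 3.6762
W = 17.7190 / 3.6762 = 4.8199 kW

COP = 3.6762, W = 4.8199 kW


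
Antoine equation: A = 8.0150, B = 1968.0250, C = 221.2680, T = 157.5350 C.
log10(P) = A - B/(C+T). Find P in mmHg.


C+T = 378.8030
B/(C+T) = 5.1954
log10(P) = 8.0150 - 5.1954 = 2.8196
P = 10^2.8196 = 660.1177 mmHg

660.1177 mmHg


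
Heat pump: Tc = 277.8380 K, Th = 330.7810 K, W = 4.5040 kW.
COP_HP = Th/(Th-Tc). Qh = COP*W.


COP = 330.7810 / 52.9430 = 6.2479
Qh = 6.2479 * 4.5040 = 28.1404 kW

COP = 6.2479, Qh = 28.1404 kW


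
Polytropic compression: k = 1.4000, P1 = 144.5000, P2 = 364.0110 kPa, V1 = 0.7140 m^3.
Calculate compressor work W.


(k-1)/k = 0.2857
(P2/P1)^exp = 1.3021
W = 3.5000 * 144.5000 * 0.7140 * (1.3021 - 1) = 109.0873 kJ

109.0873 kJ


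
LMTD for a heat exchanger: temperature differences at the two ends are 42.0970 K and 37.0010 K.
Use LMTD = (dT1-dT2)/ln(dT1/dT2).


dT1/dT2 = 1.1377
ln(dT1/dT2) = 0.1290
LMTD = 5.0960 / 0.1290 = 39.4942 K

39.4942 K


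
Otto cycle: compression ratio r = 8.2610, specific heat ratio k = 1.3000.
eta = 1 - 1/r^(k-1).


r^(k-1) = 1.8841
eta = 1 - 1/1.8841 = 0.4692 = 46.9250%

46.9250%


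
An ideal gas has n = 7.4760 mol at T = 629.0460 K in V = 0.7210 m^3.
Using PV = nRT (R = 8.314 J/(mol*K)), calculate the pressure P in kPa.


P = nRT/V = 7.4760 * 8.314 * 629.0460 / 0.7210
= 39098.6460 / 0.7210 = 54228.3578 Pa = 54.2284 kPa

54.2284 kPa


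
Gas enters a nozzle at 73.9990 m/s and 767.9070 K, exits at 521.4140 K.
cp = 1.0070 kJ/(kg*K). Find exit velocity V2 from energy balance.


dT = 246.4930 K
2*cp*1000*dT = 496436.9020
V1^2 = 5475.8520
V2 = sqrt(501912.7540) = 708.4580 m/s

708.4580 m/s


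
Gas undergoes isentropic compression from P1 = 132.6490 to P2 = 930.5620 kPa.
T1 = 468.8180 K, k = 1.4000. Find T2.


(k-1)/k = 0.2857
(P2/P1)^exp = 1.7447
T2 = 468.8180 * 1.7447 = 817.9568 K

817.9568 K


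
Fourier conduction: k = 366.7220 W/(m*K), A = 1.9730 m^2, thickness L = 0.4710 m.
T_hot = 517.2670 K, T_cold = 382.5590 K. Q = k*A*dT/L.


dT = 134.7080 K
Q = 366.7220 * 1.9730 * 134.7080 / 0.4710 = 206936.2291 W

206936.2291 W


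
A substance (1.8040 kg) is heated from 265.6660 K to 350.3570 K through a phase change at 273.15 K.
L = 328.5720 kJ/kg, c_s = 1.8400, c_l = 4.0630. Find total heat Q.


Q1 (sensible, solid) = 1.8040 * 1.8400 * 7.4840 = 24.8421 kJ
Q2 (latent) = 1.8040 * 328.5720 = 592.7439 kJ
Q3 (sensible, liquid) = 1.8040 * 4.0630 * 77.2070 = 565.9004 kJ
Q_total = 1183.4864 kJ

1183.4864 kJ


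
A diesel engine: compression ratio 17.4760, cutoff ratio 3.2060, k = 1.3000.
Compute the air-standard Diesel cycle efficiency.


r^(k-1) = 2.3590
rc^k = 4.5473
eta = 0.4757 = 47.5657%

47.5657%


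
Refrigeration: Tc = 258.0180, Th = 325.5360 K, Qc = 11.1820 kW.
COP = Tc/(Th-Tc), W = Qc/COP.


COP = 258.0180 / 67.5180 = 3.8215
W = 11.1820 / 3.8215 = 2.9261 kW

COP = 3.8215, W = 2.9261 kW


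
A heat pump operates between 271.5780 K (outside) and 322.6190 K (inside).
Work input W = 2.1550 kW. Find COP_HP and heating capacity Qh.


COP = 322.6190 / 51.0410 = 6.3208
Qh = 6.3208 * 2.1550 = 13.6213 kW

COP = 6.3208, Qh = 13.6213 kW


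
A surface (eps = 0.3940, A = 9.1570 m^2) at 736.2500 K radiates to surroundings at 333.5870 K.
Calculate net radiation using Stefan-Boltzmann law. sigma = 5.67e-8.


T^4 = 2.9383e+11
Tsurr^4 = 1.2383e+10
Q = 0.3940 * 5.67e-8 * 9.1570 * 2.8145e+11 = 57575.0035 W

57575.0035 W


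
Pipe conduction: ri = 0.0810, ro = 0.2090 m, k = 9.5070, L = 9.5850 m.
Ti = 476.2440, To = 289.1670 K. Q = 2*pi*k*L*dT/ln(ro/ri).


dT = 187.0770 K
ln(ro/ri) = 0.9479
Q = 2*pi*9.5070*9.5850*187.0770 / 0.9479 = 113000.4521 W

113000.4521 W


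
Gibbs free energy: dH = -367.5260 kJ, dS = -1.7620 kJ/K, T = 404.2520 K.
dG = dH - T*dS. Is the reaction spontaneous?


T*dS = 404.2520 * -1.7620 = -712.2920 kJ
dG = -367.5260 + 712.2920 = 344.7660 kJ (non-spontaneous)

dG = 344.7660 kJ, non-spontaneous


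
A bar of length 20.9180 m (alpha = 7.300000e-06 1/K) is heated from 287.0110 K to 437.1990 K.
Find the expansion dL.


dT = 150.1880 K
dL = 7.300000e-06 * 20.9180 * 150.1880 = 0.022934 m
L_final = 20.940934 m

dL = 0.022934 m


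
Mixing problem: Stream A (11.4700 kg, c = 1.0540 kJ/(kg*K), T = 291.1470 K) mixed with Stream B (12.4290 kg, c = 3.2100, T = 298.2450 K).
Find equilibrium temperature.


num = 15418.8943
den = 51.9865
Tf = 296.5944 K

296.5944 K


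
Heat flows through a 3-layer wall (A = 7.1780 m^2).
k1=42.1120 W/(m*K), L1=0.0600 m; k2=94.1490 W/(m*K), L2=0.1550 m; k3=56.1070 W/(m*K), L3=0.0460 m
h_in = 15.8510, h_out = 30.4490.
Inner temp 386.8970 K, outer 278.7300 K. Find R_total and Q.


R_conv_in = 1/(15.8510*7.1780) = 0.0088
R_1 = 0.0600/(42.1120*7.1780) = 0.0002
R_2 = 0.1550/(94.1490*7.1780) = 0.0002
R_3 = 0.0460/(56.1070*7.1780) = 0.0001
R_conv_out = 1/(30.4490*7.1780) = 0.0046
R_total = 0.0139 K/W
Q = 108.1670 / 0.0139 = 7778.2075 W

R_total = 0.0139 K/W, Q = 7778.2075 W


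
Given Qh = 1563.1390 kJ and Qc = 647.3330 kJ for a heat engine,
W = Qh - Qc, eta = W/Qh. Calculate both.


W = 1563.1390 - 647.3330 = 915.8060 kJ
eta = 915.8060 / 1563.1390 = 0.5859 = 58.5876%

W = 915.8060 kJ, eta = 58.5876%


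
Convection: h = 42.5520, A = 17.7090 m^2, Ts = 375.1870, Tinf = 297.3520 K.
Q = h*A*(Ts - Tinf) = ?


dT = 77.8350 K
Q = 42.5520 * 17.7090 * 77.8350 = 58652.8264 W

58652.8264 W


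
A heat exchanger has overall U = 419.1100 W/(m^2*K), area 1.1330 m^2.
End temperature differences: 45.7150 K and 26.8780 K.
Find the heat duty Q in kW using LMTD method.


LMTD = 35.4667 K
Q = 419.1100 * 1.1330 * 35.4667 = 16841.4063 W = 16.8414 kW

16.8414 kW


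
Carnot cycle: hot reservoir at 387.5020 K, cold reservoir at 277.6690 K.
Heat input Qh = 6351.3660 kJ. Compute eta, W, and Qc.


eta = 1 - 277.6690/387.5020 = 0.2834
W = 0.2834 * 6351.3660 = 1800.2219 kJ
Qc = 6351.3660 - 1800.2219 = 4551.1441 kJ

eta = 28.3439%, W = 1800.2219 kJ, Qc = 4551.1441 kJ


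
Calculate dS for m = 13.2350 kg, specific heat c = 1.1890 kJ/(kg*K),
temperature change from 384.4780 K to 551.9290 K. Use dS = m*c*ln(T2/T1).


T2/T1 = 1.4355
ln(T2/T1) = 0.3615
dS = 13.2350 * 1.1890 * 0.3615 = 5.6892 kJ/K

5.6892 kJ/K


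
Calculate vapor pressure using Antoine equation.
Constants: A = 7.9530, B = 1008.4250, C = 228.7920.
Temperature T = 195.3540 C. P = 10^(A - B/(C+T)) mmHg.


C+T = 424.1460
B/(C+T) = 2.3775
log10(P) = 7.9530 - 2.3775 = 5.5755
P = 10^5.5755 = 376233.8207 mmHg

376233.8207 mmHg


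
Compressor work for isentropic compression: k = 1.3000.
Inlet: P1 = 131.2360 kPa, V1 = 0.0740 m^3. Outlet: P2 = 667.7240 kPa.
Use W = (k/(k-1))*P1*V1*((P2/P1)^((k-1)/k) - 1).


(k-1)/k = 0.2308
(P2/P1)^exp = 1.4556
W = 4.3333 * 131.2360 * 0.0740 * (1.4556 - 1) = 19.1739 kJ

19.1739 kJ


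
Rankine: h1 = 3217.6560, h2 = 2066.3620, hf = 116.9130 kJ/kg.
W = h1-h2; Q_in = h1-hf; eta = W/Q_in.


W = 1151.2940 kJ/kg
Q_in = 3100.7430 kJ/kg
eta = 0.3713 = 37.1296%

eta = 37.1296%


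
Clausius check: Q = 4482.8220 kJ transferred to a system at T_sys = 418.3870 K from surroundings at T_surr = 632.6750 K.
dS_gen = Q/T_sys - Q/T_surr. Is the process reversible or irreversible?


dS_sys = 4482.8220/418.3870 = 10.7145 kJ/K
dS_surr = -4482.8220/632.6750 = -7.0855 kJ/K
dS_gen = 10.7145 - 7.0855 = 3.6290 kJ/K (irreversible)

dS_gen = 3.6290 kJ/K, irreversible


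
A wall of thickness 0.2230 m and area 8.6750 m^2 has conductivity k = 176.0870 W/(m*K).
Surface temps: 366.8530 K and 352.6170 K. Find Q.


dT = 14.2360 K
Q = 176.0870 * 8.6750 * 14.2360 / 0.2230 = 97516.9016 W

97516.9016 W


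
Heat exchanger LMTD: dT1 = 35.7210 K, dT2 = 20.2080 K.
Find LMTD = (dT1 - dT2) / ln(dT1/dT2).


dT1/dT2 = 1.7677
ln(dT1/dT2) = 0.5697
LMTD = 15.5130 / 0.5697 = 27.2320 K

27.2320 K


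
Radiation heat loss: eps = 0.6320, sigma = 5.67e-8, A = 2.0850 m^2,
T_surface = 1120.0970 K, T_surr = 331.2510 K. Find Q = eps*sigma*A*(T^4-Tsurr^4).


T^4 = 1.5741e+12
Tsurr^4 = 1.2040e+10
Q = 0.6320 * 5.67e-8 * 2.0850 * 1.5620e+12 = 116706.2278 W

116706.2278 W


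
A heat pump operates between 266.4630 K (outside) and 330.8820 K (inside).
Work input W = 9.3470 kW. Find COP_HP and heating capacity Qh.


COP = 330.8820 / 64.4190 = 5.1364
Qh = 5.1364 * 9.3470 = 48.0100 kW

COP = 5.1364, Qh = 48.0100 kW


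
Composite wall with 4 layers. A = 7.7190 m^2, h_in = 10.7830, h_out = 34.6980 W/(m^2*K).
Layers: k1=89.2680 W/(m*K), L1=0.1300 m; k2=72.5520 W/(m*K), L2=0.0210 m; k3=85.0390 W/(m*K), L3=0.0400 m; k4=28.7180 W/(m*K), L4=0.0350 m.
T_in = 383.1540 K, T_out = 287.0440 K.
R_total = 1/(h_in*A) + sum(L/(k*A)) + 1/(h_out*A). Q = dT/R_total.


R_conv_in = 1/(10.7830*7.7190) = 0.0120
R_1 = 0.1300/(89.2680*7.7190) = 0.0002
R_2 = 0.0210/(72.5520*7.7190) = 3.7498e-05
R_3 = 0.0400/(85.0390*7.7190) = 6.0937e-05
R_4 = 0.0350/(28.7180*7.7190) = 0.0002
R_conv_out = 1/(34.6980*7.7190) = 0.0037
R_total = 0.0162 K/W
Q = 96.1100 / 0.0162 = 5935.2919 W

R_total = 0.0162 K/W, Q = 5935.2919 W


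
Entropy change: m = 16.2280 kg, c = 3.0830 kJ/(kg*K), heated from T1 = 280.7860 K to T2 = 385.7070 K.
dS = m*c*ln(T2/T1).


T2/T1 = 1.3737
ln(T2/T1) = 0.3175
dS = 16.2280 * 3.0830 * 0.3175 = 15.8841 kJ/K

15.8841 kJ/K


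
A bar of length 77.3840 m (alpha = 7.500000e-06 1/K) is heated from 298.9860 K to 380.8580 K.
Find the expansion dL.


dT = 81.8720 K
dL = 7.500000e-06 * 77.3840 * 81.8720 = 0.047517 m
L_final = 77.431517 m

dL = 0.047517 m


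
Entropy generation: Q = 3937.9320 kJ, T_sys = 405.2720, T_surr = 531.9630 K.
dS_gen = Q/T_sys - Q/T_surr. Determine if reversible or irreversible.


dS_sys = 3937.9320/405.2720 = 9.7168 kJ/K
dS_surr = -3937.9320/531.9630 = -7.4026 kJ/K
dS_gen = 9.7168 - 7.4026 = 2.3141 kJ/K (irreversible)

dS_gen = 2.3141 kJ/K, irreversible


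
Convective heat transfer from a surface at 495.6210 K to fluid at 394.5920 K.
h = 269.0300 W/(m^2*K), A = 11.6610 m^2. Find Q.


dT = 101.0290 K
Q = 269.0300 * 11.6610 * 101.0290 = 316944.0194 W

316944.0194 W


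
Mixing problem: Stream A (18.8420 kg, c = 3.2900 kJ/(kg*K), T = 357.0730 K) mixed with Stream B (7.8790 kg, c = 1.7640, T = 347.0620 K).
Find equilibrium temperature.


num = 26958.6802
den = 75.8887
Tf = 355.2395 K

355.2395 K


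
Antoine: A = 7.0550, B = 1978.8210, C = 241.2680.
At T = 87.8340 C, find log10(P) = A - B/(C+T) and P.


C+T = 329.1020
B/(C+T) = 6.0128
log10(P) = 7.0550 - 6.0128 = 1.0422
P = 10^1.0422 = 11.0207 mmHg

11.0207 mmHg


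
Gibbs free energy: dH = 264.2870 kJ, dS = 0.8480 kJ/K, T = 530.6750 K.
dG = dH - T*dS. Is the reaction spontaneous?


T*dS = 530.6750 * 0.8480 = 450.0124 kJ
dG = 264.2870 - 450.0124 = -185.7254 kJ (spontaneous)

dG = -185.7254 kJ, spontaneous


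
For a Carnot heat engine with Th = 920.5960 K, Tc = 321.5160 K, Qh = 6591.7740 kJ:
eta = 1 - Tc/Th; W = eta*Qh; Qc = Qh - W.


eta = 1 - 321.5160/920.5960 = 0.6508
W = 0.6508 * 6591.7740 = 4289.6123 kJ
Qc = 6591.7740 - 4289.6123 = 2302.1617 kJ

eta = 65.0752%, W = 4289.6123 kJ, Qc = 2302.1617 kJ


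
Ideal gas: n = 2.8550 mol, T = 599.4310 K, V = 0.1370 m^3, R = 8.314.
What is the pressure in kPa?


P = nRT/V = 2.8550 * 8.314 * 599.4310 / 0.1370
= 14228.3759 / 0.1370 = 103856.7587 Pa = 103.8568 kPa

103.8568 kPa
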